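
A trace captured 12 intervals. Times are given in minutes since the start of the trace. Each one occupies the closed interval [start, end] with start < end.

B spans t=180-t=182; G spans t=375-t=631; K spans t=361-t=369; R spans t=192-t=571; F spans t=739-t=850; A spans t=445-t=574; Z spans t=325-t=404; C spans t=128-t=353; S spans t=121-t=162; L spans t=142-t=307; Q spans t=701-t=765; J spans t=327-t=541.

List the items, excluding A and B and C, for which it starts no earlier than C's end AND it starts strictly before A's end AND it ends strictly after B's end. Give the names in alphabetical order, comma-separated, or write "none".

G, K

Conditions: its start is no earlier than C's end (X.start >= t=353) AND its start is strictly before A's end (X.start < t=574) AND its end is strictly after B's end (X.end > t=182).
F: start t=739 >= t=353? ✓; start t=739 < t=574? ✗; end t=850 > t=182? ✓ → no.
G: start t=375 >= t=353? ✓; start t=375 < t=574? ✓; end t=631 > t=182? ✓ → yes.
J: start t=327 >= t=353? ✗; start t=327 < t=574? ✓; end t=541 > t=182? ✓ → no.
K: start t=361 >= t=353? ✓; start t=361 < t=574? ✓; end t=369 > t=182? ✓ → yes.
L: start t=142 >= t=353? ✗; start t=142 < t=574? ✓; end t=307 > t=182? ✓ → no.
Q: start t=701 >= t=353? ✓; start t=701 < t=574? ✗; end t=765 > t=182? ✓ → no.
R: start t=192 >= t=353? ✗; start t=192 < t=574? ✓; end t=571 > t=182? ✓ → no.
S: start t=121 >= t=353? ✗; start t=121 < t=574? ✓; end t=162 > t=182? ✗ → no.
Z: start t=325 >= t=353? ✗; start t=325 < t=574? ✓; end t=404 > t=182? ✓ → no.
Result: G, K.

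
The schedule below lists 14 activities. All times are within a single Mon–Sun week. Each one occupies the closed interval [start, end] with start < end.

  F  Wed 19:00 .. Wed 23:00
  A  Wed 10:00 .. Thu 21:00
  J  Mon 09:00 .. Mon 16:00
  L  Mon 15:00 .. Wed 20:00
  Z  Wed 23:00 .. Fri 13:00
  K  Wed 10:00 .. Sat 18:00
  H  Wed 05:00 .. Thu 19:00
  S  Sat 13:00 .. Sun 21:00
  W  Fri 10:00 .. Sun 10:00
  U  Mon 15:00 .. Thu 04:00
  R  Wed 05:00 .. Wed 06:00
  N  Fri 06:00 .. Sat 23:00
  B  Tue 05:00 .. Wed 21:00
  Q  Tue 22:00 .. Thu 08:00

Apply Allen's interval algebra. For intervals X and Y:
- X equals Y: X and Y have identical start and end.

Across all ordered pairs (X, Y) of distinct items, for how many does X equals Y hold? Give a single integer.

Checking all 182 ordered pairs for relation 'equals'; matching pairs in alphabetical order:
No pair satisfies it.
Count: 0.

0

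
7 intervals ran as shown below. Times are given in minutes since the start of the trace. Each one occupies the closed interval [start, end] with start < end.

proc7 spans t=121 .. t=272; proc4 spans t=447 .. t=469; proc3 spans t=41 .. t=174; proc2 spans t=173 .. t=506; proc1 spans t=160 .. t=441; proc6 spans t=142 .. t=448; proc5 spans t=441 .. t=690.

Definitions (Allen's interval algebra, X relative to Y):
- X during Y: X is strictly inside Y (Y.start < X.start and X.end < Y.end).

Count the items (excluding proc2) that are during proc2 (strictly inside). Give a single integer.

Target proc2 = [t=173, t=506].
proc1 [t=160, t=441] → overlaps → no.
proc3 [t=41, t=174] → overlaps → no.
proc4 [t=447, t=469] → during → counts.
proc5 [t=441, t=690] → overlapped-by → no.
proc6 [t=142, t=448] → overlaps → no.
proc7 [t=121, t=272] → overlaps → no.
Total: 1.

1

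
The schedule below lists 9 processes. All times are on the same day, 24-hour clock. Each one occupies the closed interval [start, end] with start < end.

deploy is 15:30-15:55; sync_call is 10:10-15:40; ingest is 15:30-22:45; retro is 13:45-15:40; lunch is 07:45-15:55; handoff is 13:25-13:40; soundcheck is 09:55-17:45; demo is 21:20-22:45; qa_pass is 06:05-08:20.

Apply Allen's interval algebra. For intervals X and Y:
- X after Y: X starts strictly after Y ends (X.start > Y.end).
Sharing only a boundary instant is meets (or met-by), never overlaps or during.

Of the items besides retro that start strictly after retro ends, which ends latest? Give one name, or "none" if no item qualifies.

demo

Target retro = [13:45, 15:40].
demo [21:20, 22:45] → after → candidate.
deploy [15:30, 15:55] → overlapped-by → excluded.
handoff [13:25, 13:40] → before → excluded.
ingest [15:30, 22:45] → overlapped-by → excluded.
lunch [07:45, 15:55] → contains → excluded.
qa_pass [06:05, 08:20] → before → excluded.
soundcheck [09:55, 17:45] → contains → excluded.
sync_call [10:10, 15:40] → finished-by → excluded.
Among candidates, latest end is 22:45 → demo.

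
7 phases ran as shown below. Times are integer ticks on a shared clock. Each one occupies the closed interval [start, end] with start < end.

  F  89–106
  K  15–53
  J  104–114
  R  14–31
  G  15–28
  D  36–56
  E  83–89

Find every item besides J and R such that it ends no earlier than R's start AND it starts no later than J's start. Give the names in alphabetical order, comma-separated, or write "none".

Conditions: its end is no earlier than R's start (X.end >= 14) AND its start is no later than J's start (X.start <= 104).
D: end 56 >= 14? ✓; start 36 <= 104? ✓ → yes.
E: end 89 >= 14? ✓; start 83 <= 104? ✓ → yes.
F: end 106 >= 14? ✓; start 89 <= 104? ✓ → yes.
G: end 28 >= 14? ✓; start 15 <= 104? ✓ → yes.
K: end 53 >= 14? ✓; start 15 <= 104? ✓ → yes.
Result: D, E, F, G, K.

D, E, F, G, K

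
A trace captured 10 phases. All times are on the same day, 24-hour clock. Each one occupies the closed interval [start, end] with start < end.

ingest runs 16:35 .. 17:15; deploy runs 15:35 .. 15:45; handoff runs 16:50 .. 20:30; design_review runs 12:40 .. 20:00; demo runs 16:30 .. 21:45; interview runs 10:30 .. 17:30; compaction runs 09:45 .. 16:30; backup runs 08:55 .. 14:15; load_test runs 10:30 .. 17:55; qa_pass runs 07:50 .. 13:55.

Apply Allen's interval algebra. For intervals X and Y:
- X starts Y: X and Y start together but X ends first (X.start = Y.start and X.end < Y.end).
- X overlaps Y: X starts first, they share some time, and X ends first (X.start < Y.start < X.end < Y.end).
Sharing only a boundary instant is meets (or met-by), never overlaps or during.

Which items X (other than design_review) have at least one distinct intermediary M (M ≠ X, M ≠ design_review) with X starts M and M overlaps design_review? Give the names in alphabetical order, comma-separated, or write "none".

interview

Target design_review = [12:40, 20:00].
Intermediaries M with M overlaps design_review: backup, compaction, interview, load_test, qa_pass.
Via backup — items with X starts backup: none.
Via compaction — items with X starts compaction: none.
Via interview — items with X starts interview: none.
Via load_test — items with X starts load_test: interview.
Via qa_pass — items with X starts qa_pass: none.
Union: interview.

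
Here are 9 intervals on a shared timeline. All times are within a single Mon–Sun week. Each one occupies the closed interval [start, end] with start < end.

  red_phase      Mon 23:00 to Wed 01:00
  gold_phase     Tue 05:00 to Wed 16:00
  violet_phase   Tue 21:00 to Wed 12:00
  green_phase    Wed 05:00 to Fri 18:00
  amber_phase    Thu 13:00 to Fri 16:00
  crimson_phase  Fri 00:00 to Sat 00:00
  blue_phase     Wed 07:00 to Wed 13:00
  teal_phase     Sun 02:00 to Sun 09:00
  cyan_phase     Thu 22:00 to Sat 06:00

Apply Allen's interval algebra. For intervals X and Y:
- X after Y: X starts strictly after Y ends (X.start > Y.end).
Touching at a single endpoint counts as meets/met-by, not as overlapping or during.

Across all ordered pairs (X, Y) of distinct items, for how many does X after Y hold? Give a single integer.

22

Checking all 72 ordered pairs for relation 'after'; matching pairs in alphabetical order:
(amber_phase, blue_phase): amber_phase after blue_phase ✓
(amber_phase, gold_phase): amber_phase after gold_phase ✓
(amber_phase, red_phase): amber_phase after red_phase ✓
(amber_phase, violet_phase): amber_phase after violet_phase ✓
(blue_phase, red_phase): blue_phase after red_phase ✓
(crimson_phase, blue_phase): crimson_phase after blue_phase ✓
(crimson_phase, gold_phase): crimson_phase after gold_phase ✓
(crimson_phase, red_phase): crimson_phase after red_phase ✓
(crimson_phase, violet_phase): crimson_phase after violet_phase ✓
(cyan_phase, blue_phase): cyan_phase after blue_phase ✓
(cyan_phase, gold_phase): cyan_phase after gold_phase ✓
(cyan_phase, red_phase): cyan_phase after red_phase ✓
(cyan_phase, violet_phase): cyan_phase after violet_phase ✓
(green_phase, red_phase): green_phase after red_phase ✓
(teal_phase, amber_phase): teal_phase after amber_phase ✓
(teal_phase, blue_phase): teal_phase after blue_phase ✓
(teal_phase, crimson_phase): teal_phase after crimson_phase ✓
(teal_phase, cyan_phase): teal_phase after cyan_phase ✓
(teal_phase, gold_phase): teal_phase after gold_phase ✓
(teal_phase, green_phase): teal_phase after green_phase ✓
(teal_phase, red_phase): teal_phase after red_phase ✓
(teal_phase, violet_phase): teal_phase after violet_phase ✓
Count: 22.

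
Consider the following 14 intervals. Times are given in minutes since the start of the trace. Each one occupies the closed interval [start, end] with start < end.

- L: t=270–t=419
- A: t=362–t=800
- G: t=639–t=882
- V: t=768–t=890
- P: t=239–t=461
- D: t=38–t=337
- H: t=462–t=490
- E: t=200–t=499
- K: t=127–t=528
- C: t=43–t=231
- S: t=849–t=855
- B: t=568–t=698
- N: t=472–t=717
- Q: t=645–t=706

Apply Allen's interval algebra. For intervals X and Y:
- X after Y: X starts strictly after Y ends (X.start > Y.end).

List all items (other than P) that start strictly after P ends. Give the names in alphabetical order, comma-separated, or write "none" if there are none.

B, G, H, N, Q, S, V

Target P = [t=239, t=461].
A [t=362, t=800] → overlapped-by → no.
B [t=568, t=698] → after → yes.
C [t=43, t=231] → before → no.
D [t=38, t=337] → overlaps → no.
E [t=200, t=499] → contains → no.
G [t=639, t=882] → after → yes.
H [t=462, t=490] → after → yes.
K [t=127, t=528] → contains → no.
L [t=270, t=419] → during → no.
N [t=472, t=717] → after → yes.
Q [t=645, t=706] → after → yes.
S [t=849, t=855] → after → yes.
V [t=768, t=890] → after → yes.
Result: B, G, H, N, Q, S, V.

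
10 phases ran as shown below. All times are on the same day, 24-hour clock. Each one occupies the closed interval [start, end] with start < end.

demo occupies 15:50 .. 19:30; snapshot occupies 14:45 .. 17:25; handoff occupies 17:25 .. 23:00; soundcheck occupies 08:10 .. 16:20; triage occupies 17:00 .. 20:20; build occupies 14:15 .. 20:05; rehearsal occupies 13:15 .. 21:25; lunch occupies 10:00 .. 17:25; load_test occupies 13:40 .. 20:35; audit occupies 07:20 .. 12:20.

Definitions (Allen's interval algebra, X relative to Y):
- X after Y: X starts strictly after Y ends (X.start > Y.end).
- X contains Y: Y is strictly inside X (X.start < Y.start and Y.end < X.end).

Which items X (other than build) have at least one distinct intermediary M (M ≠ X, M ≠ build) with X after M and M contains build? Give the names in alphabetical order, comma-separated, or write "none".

Target build = [14:15, 20:05].
Intermediaries M with M contains build: load_test, rehearsal.
Via load_test — items with X after load_test: none.
Via rehearsal — items with X after rehearsal: none.
Union: none.

none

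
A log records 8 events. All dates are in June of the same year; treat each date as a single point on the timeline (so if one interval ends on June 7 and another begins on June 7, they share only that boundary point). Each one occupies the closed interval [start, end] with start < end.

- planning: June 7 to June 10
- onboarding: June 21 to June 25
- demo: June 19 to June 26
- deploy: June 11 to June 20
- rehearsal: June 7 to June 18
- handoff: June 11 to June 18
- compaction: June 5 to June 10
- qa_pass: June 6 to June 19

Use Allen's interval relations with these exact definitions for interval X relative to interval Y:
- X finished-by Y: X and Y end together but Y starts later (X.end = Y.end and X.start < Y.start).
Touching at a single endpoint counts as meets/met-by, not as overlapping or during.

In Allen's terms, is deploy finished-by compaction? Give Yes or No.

deploy = [June 11, June 20], compaction = [June 5, June 10].
Actual relation of deploy to compaction: after.
Asked whether 'finished-by' holds → No.

No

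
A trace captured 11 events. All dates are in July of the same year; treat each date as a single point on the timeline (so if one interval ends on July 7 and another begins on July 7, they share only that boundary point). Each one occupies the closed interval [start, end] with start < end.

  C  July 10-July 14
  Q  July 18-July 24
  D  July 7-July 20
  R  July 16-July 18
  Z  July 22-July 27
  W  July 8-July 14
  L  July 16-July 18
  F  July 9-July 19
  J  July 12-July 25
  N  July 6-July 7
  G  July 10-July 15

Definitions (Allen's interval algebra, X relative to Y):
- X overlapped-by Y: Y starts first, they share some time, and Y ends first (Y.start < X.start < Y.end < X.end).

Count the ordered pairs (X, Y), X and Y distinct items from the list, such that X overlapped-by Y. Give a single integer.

Checking all 110 ordered pairs for relation 'overlapped-by'; matching pairs in alphabetical order:
(F, W): F overlapped-by W ✓
(G, W): G overlapped-by W ✓
(J, C): J overlapped-by C ✓
(J, D): J overlapped-by D ✓
(J, F): J overlapped-by F ✓
(J, G): J overlapped-by G ✓
(J, W): J overlapped-by W ✓
(Q, D): Q overlapped-by D ✓
(Q, F): Q overlapped-by F ✓
(Z, J): Z overlapped-by J ✓
(Z, Q): Z overlapped-by Q ✓
Count: 11.

11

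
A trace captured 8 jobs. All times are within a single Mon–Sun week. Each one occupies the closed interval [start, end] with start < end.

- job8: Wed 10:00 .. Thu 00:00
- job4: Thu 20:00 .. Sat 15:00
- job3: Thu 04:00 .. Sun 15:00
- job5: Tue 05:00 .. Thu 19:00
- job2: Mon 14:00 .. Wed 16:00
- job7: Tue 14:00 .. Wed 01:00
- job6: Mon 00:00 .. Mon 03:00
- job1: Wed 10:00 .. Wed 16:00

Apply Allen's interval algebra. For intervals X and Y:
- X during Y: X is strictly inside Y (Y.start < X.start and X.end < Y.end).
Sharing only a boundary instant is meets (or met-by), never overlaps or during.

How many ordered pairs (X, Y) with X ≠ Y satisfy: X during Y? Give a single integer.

5

Checking all 56 ordered pairs for relation 'during'; matching pairs in alphabetical order:
(job1, job5): job1 during job5 ✓
(job4, job3): job4 during job3 ✓
(job7, job2): job7 during job2 ✓
(job7, job5): job7 during job5 ✓
(job8, job5): job8 during job5 ✓
Count: 5.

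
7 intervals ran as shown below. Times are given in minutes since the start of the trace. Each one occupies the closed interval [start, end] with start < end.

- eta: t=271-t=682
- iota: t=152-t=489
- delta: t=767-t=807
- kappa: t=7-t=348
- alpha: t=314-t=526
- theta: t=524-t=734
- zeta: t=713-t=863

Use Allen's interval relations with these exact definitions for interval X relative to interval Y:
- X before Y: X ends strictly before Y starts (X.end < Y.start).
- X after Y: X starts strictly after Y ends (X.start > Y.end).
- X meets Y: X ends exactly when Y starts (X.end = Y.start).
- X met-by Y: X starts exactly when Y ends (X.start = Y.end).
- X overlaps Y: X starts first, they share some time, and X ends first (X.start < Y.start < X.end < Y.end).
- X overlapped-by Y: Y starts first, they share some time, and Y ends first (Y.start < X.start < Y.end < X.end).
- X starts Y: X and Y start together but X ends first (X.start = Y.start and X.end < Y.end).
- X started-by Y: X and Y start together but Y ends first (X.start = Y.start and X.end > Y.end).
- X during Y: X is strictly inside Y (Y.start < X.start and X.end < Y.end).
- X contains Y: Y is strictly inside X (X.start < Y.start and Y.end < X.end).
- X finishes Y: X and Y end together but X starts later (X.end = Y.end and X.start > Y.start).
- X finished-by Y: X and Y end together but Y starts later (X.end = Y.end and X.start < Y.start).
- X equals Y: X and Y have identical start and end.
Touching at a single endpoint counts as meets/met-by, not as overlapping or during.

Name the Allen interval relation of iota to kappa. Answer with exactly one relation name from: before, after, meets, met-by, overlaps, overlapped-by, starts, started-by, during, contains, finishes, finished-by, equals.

overlapped-by

iota = [t=152, t=489]; kappa = [t=7, t=348].
Compare endpoints: iota.start > kappa.start, iota.start < kappa.end, iota.end > kappa.start, iota.end > kappa.end.
That pattern is 'overlapped-by'.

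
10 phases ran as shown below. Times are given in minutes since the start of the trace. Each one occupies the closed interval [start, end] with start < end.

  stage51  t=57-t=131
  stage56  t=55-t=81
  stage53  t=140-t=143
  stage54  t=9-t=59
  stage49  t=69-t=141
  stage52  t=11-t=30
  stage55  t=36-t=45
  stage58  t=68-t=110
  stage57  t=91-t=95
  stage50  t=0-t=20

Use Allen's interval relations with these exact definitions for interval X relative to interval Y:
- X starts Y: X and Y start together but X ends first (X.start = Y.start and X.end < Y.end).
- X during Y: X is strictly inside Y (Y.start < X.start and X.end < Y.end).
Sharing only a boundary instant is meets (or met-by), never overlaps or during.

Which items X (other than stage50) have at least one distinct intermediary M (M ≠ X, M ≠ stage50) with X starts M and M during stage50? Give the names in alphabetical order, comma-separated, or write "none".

Target stage50 = [t=0, t=20].
Intermediaries M with M during stage50: none.
Union: none.

none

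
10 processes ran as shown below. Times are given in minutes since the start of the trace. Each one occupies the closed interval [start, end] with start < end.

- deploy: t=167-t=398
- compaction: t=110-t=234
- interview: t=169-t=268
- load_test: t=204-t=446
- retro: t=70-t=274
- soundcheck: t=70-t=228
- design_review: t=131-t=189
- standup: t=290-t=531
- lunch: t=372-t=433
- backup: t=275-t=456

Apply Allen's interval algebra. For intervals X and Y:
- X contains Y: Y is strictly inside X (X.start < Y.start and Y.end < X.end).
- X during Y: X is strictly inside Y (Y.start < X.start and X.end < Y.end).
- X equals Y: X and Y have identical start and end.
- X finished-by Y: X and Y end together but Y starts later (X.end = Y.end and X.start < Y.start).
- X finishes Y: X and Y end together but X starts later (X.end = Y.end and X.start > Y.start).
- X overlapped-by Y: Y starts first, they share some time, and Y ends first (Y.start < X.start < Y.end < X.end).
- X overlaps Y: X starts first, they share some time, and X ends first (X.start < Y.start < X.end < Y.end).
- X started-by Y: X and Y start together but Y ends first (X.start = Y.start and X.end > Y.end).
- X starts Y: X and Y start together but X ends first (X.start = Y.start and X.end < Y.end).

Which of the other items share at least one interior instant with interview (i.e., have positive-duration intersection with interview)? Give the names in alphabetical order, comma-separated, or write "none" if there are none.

Target interview = [t=169, t=268].
backup [t=275, t=456] → after → no.
compaction [t=110, t=234] → overlaps → yes.
deploy [t=167, t=398] → contains → yes.
design_review [t=131, t=189] → overlaps → yes.
load_test [t=204, t=446] → overlapped-by → yes.
lunch [t=372, t=433] → after → no.
retro [t=70, t=274] → contains → yes.
soundcheck [t=70, t=228] → overlaps → yes.
standup [t=290, t=531] → after → no.
Result: compaction, deploy, design_review, load_test, retro, soundcheck.

compaction, deploy, design_review, load_test, retro, soundcheck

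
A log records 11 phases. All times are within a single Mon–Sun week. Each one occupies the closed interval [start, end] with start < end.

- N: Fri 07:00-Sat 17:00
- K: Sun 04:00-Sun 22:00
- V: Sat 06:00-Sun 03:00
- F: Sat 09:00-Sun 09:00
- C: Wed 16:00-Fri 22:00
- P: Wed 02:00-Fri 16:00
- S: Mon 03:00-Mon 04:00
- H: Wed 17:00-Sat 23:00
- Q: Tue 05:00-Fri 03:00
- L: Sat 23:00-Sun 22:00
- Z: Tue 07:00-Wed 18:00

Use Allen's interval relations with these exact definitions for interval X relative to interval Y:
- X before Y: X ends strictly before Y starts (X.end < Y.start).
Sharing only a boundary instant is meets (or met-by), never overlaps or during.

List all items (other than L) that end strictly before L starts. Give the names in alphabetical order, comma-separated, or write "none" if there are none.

C, N, P, Q, S, Z

Target L = [Sat 23:00, Sun 22:00].
C [Wed 16:00, Fri 22:00] → before → yes.
F [Sat 09:00, Sun 09:00] → overlaps → no.
H [Wed 17:00, Sat 23:00] → meets → no.
K [Sun 04:00, Sun 22:00] → finishes → no.
N [Fri 07:00, Sat 17:00] → before → yes.
P [Wed 02:00, Fri 16:00] → before → yes.
Q [Tue 05:00, Fri 03:00] → before → yes.
S [Mon 03:00, Mon 04:00] → before → yes.
V [Sat 06:00, Sun 03:00] → overlaps → no.
Z [Tue 07:00, Wed 18:00] → before → yes.
Result: C, N, P, Q, S, Z.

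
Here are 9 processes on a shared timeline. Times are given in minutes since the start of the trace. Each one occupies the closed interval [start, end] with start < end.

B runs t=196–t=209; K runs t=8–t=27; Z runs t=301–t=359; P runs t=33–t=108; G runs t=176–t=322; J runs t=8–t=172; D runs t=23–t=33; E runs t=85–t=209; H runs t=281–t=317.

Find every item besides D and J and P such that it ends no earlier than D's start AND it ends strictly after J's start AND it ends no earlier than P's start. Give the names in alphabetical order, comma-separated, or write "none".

Conditions: its end is no earlier than D's start (X.end >= t=23) AND its end is strictly after J's start (X.end > t=8) AND its end is no earlier than P's start (X.end >= t=33).
B: end t=209 >= t=23? ✓; end t=209 > t=8? ✓; end t=209 >= t=33? ✓ → yes.
E: end t=209 >= t=23? ✓; end t=209 > t=8? ✓; end t=209 >= t=33? ✓ → yes.
G: end t=322 >= t=23? ✓; end t=322 > t=8? ✓; end t=322 >= t=33? ✓ → yes.
H: end t=317 >= t=23? ✓; end t=317 > t=8? ✓; end t=317 >= t=33? ✓ → yes.
K: end t=27 >= t=23? ✓; end t=27 > t=8? ✓; end t=27 >= t=33? ✗ → no.
Z: end t=359 >= t=23? ✓; end t=359 > t=8? ✓; end t=359 >= t=33? ✓ → yes.
Result: B, E, G, H, Z.

B, E, G, H, Z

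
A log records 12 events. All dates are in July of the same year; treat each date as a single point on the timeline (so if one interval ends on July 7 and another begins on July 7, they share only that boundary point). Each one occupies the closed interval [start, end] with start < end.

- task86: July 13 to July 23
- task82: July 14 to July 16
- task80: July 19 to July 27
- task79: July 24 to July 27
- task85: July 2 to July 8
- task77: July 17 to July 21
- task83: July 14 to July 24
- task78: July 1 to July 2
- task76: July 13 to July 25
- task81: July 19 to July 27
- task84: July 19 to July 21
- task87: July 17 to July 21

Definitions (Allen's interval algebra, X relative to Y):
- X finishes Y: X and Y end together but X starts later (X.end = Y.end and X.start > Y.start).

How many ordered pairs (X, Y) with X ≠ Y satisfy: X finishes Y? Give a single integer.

4

Checking all 132 ordered pairs for relation 'finishes'; matching pairs in alphabetical order:
(task79, task80): task79 finishes task80 ✓
(task79, task81): task79 finishes task81 ✓
(task84, task77): task84 finishes task77 ✓
(task84, task87): task84 finishes task87 ✓
Count: 4.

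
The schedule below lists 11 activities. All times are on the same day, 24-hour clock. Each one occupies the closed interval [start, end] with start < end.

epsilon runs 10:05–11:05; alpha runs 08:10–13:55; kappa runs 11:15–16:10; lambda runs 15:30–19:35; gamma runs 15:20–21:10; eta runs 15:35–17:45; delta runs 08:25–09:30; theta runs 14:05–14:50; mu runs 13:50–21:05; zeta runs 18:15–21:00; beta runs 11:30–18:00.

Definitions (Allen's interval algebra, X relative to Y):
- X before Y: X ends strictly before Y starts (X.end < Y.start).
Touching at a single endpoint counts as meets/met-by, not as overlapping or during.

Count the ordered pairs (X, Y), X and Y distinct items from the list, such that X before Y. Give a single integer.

Checking all 110 ordered pairs for relation 'before'; matching pairs in alphabetical order:
(alpha, eta): alpha before eta ✓
(alpha, gamma): alpha before gamma ✓
(alpha, lambda): alpha before lambda ✓
(alpha, theta): alpha before theta ✓
(alpha, zeta): alpha before zeta ✓
(beta, zeta): beta before zeta ✓
(delta, beta): delta before beta ✓
(delta, epsilon): delta before epsilon ✓
(delta, eta): delta before eta ✓
(delta, gamma): delta before gamma ✓
(delta, kappa): delta before kappa ✓
(delta, lambda): delta before lambda ✓
(delta, mu): delta before mu ✓
(delta, theta): delta before theta ✓
(delta, zeta): delta before zeta ✓
(epsilon, beta): epsilon before beta ✓
(epsilon, eta): epsilon before eta ✓
(epsilon, gamma): epsilon before gamma ✓
(epsilon, kappa): epsilon before kappa ✓
(epsilon, lambda): epsilon before lambda ✓
(epsilon, mu): epsilon before mu ✓
(epsilon, theta): epsilon before theta ✓
(epsilon, zeta): epsilon before zeta ✓
(eta, zeta): eta before zeta ✓
... plus 5 further pairs not listed.
Count: 29.

29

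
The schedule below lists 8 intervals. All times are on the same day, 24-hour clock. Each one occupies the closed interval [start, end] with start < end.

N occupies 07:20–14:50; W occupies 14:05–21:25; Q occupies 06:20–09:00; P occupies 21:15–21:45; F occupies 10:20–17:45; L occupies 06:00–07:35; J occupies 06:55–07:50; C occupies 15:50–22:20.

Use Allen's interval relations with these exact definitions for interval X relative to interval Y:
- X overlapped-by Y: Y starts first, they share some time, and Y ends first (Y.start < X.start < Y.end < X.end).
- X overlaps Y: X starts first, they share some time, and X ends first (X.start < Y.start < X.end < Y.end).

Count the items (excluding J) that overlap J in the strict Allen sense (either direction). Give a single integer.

2

Target J = [06:55, 07:50].
C [15:50, 22:20] → after → no.
F [10:20, 17:45] → after → no.
L [06:00, 07:35] → overlaps → counts.
N [07:20, 14:50] → overlapped-by → counts.
P [21:15, 21:45] → after → no.
Q [06:20, 09:00] → contains → no.
W [14:05, 21:25] → after → no.
Total: 2.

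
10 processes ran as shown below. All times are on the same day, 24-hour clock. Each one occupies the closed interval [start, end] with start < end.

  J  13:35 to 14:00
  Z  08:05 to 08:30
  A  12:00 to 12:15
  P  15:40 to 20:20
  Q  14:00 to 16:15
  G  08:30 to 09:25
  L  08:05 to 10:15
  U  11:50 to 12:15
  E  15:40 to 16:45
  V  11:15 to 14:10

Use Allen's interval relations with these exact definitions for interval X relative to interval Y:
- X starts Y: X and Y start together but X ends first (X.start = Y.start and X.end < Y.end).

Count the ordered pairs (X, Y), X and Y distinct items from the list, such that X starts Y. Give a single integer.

Checking all 90 ordered pairs for relation 'starts'; matching pairs in alphabetical order:
(E, P): E starts P ✓
(Z, L): Z starts L ✓
Count: 2.

2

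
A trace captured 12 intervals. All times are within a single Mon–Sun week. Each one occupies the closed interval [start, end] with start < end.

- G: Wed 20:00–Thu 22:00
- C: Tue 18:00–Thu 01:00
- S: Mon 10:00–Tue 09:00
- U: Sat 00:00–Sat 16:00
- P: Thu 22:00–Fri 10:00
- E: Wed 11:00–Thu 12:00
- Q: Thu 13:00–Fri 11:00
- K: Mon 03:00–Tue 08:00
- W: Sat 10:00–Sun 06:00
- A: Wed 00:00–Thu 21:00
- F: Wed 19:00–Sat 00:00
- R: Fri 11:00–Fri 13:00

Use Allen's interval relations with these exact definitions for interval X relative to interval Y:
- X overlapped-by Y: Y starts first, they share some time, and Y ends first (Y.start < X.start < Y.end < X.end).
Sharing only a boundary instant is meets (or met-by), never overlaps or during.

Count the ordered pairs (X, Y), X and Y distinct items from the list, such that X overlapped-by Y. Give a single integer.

12

Checking all 132 ordered pairs for relation 'overlapped-by'; matching pairs in alphabetical order:
(A, C): A overlapped-by C ✓
(E, C): E overlapped-by C ✓
(F, A): F overlapped-by A ✓
(F, C): F overlapped-by C ✓
(F, E): F overlapped-by E ✓
(G, A): G overlapped-by A ✓
(G, C): G overlapped-by C ✓
(G, E): G overlapped-by E ✓
(Q, A): Q overlapped-by A ✓
(Q, G): Q overlapped-by G ✓
(S, K): S overlapped-by K ✓
(W, U): W overlapped-by U ✓
Count: 12.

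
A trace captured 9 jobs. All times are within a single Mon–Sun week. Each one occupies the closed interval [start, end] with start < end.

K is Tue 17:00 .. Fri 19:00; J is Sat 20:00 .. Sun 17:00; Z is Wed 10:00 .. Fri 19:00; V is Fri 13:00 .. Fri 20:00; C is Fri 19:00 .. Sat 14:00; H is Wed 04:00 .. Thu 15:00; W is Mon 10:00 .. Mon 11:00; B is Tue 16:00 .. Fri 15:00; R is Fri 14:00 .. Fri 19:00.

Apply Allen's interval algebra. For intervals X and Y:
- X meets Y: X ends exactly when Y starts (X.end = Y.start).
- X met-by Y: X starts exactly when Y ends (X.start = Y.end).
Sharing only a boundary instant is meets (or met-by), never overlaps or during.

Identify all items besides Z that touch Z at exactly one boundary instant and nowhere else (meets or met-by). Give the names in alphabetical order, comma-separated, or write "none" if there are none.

Target Z = [Wed 10:00, Fri 19:00].
B [Tue 16:00, Fri 15:00] → overlaps → no.
C [Fri 19:00, Sat 14:00] → met-by → yes.
H [Wed 04:00, Thu 15:00] → overlaps → no.
J [Sat 20:00, Sun 17:00] → after → no.
K [Tue 17:00, Fri 19:00] → finished-by → no.
R [Fri 14:00, Fri 19:00] → finishes → no.
V [Fri 13:00, Fri 20:00] → overlapped-by → no.
W [Mon 10:00, Mon 11:00] → before → no.
Result: C.

C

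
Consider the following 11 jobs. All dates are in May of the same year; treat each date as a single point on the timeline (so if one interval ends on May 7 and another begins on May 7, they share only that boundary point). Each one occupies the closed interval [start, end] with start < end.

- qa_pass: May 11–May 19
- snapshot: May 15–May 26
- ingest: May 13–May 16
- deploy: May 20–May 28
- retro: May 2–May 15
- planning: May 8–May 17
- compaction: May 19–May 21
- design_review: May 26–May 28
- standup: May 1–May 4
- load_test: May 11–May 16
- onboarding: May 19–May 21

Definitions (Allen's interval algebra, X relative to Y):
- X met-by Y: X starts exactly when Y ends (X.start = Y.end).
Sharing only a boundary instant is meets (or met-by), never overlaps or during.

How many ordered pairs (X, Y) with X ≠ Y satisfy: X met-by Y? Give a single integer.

4

Checking all 110 ordered pairs for relation 'met-by'; matching pairs in alphabetical order:
(compaction, qa_pass): compaction met-by qa_pass ✓
(design_review, snapshot): design_review met-by snapshot ✓
(onboarding, qa_pass): onboarding met-by qa_pass ✓
(snapshot, retro): snapshot met-by retro ✓
Count: 4.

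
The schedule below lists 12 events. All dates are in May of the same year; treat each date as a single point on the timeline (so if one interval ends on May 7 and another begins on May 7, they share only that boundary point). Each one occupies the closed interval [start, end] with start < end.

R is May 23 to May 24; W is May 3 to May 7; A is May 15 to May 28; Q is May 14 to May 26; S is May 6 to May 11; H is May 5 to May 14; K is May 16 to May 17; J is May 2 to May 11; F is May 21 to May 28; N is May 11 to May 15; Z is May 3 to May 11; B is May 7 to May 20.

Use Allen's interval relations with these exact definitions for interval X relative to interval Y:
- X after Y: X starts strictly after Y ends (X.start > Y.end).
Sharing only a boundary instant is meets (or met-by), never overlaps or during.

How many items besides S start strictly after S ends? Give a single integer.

5

Target S = [May 6, May 11].
A [May 15, May 28] → after → counts.
B [May 7, May 20] → overlapped-by → no.
F [May 21, May 28] → after → counts.
H [May 5, May 14] → contains → no.
J [May 2, May 11] → finished-by → no.
K [May 16, May 17] → after → counts.
N [May 11, May 15] → met-by → no.
Q [May 14, May 26] → after → counts.
R [May 23, May 24] → after → counts.
W [May 3, May 7] → overlaps → no.
Z [May 3, May 11] → finished-by → no.
Total: 5.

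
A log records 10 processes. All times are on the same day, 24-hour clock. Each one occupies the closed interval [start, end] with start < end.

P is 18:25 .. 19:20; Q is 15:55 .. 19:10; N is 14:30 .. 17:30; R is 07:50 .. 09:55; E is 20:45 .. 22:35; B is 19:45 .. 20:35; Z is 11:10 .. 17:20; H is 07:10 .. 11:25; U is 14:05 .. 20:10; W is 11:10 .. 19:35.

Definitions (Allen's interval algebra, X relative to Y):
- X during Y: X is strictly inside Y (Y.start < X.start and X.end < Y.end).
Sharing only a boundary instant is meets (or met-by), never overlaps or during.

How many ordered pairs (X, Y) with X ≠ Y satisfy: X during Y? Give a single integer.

Checking all 90 ordered pairs for relation 'during'; matching pairs in alphabetical order:
(N, U): N during U ✓
(N, W): N during W ✓
(P, U): P during U ✓
(P, W): P during W ✓
(Q, U): Q during U ✓
(Q, W): Q during W ✓
(R, H): R during H ✓
Count: 7.

7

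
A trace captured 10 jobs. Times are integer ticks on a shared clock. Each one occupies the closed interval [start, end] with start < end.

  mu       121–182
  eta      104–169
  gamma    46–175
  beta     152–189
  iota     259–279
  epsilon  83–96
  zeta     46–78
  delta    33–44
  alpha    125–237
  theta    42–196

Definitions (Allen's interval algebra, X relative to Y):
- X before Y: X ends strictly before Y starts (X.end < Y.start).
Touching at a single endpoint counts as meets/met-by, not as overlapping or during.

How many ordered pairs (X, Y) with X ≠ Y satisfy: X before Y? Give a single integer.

Checking all 90 ordered pairs for relation 'before'; matching pairs in alphabetical order:
(alpha, iota): alpha before iota ✓
(beta, iota): beta before iota ✓
(delta, alpha): delta before alpha ✓
(delta, beta): delta before beta ✓
(delta, epsilon): delta before epsilon ✓
(delta, eta): delta before eta ✓
(delta, gamma): delta before gamma ✓
(delta, iota): delta before iota ✓
(delta, mu): delta before mu ✓
(delta, zeta): delta before zeta ✓
(epsilon, alpha): epsilon before alpha ✓
(epsilon, beta): epsilon before beta ✓
(epsilon, eta): epsilon before eta ✓
(epsilon, iota): epsilon before iota ✓
(epsilon, mu): epsilon before mu ✓
(eta, iota): eta before iota ✓
(gamma, iota): gamma before iota ✓
(mu, iota): mu before iota ✓
(theta, iota): theta before iota ✓
(zeta, alpha): zeta before alpha ✓
(zeta, beta): zeta before beta ✓
(zeta, epsilon): zeta before epsilon ✓
(zeta, eta): zeta before eta ✓
(zeta, iota): zeta before iota ✓
... plus 1 further pairs not listed.
Count: 25.

25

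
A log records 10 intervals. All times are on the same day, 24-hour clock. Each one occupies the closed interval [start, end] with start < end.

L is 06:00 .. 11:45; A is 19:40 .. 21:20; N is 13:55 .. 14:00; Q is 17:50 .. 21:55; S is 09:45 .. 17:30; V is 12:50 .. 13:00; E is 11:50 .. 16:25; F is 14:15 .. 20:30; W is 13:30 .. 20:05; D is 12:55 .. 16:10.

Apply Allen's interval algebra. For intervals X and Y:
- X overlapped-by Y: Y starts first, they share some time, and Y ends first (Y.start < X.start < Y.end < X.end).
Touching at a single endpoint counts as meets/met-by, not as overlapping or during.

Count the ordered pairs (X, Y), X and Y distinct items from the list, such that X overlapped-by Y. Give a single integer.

Checking all 90 ordered pairs for relation 'overlapped-by'; matching pairs in alphabetical order:
(A, F): A overlapped-by F ✓
(A, W): A overlapped-by W ✓
(D, V): D overlapped-by V ✓
(F, D): F overlapped-by D ✓
(F, E): F overlapped-by E ✓
(F, S): F overlapped-by S ✓
(F, W): F overlapped-by W ✓
(Q, F): Q overlapped-by F ✓
(Q, W): Q overlapped-by W ✓
(S, L): S overlapped-by L ✓
(W, D): W overlapped-by D ✓
(W, E): W overlapped-by E ✓
(W, S): W overlapped-by S ✓
Count: 13.

13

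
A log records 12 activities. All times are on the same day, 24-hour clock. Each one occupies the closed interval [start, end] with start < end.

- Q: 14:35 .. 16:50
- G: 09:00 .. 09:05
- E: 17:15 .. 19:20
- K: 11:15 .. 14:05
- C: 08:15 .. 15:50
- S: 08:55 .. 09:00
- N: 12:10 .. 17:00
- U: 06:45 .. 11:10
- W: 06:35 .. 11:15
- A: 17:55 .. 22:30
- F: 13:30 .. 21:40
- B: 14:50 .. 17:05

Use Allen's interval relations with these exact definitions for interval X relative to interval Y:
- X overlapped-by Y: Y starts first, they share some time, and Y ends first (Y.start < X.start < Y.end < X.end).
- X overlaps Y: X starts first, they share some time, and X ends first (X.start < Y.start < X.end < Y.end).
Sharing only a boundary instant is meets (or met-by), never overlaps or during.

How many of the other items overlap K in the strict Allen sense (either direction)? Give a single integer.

Target K = [11:15, 14:05].
A [17:55, 22:30] → after → no.
B [14:50, 17:05] → after → no.
C [08:15, 15:50] → contains → no.
E [17:15, 19:20] → after → no.
F [13:30, 21:40] → overlapped-by → counts.
G [09:00, 09:05] → before → no.
N [12:10, 17:00] → overlapped-by → counts.
Q [14:35, 16:50] → after → no.
S [08:55, 09:00] → before → no.
U [06:45, 11:10] → before → no.
W [06:35, 11:15] → meets → no.
Total: 2.

2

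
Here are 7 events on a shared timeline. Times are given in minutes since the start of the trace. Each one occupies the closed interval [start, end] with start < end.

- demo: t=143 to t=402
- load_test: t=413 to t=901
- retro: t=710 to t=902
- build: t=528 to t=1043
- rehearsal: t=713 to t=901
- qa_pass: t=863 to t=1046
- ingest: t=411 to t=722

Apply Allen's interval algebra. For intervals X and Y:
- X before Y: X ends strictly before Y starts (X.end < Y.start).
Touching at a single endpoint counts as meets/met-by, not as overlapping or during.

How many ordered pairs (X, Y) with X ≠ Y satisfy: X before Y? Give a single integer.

7

Checking all 42 ordered pairs for relation 'before'; matching pairs in alphabetical order:
(demo, build): demo before build ✓
(demo, ingest): demo before ingest ✓
(demo, load_test): demo before load_test ✓
(demo, qa_pass): demo before qa_pass ✓
(demo, rehearsal): demo before rehearsal ✓
(demo, retro): demo before retro ✓
(ingest, qa_pass): ingest before qa_pass ✓
Count: 7.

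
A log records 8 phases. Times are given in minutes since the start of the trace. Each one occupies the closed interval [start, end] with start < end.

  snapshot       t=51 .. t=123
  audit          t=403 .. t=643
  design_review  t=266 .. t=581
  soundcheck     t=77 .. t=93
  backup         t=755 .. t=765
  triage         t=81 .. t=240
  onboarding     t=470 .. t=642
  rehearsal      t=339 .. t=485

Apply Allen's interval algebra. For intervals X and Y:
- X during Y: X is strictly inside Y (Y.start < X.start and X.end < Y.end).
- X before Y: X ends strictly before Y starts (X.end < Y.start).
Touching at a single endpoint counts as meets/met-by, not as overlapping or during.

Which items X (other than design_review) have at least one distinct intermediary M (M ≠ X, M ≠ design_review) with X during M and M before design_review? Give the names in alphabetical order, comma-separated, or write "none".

soundcheck

Target design_review = [t=266, t=581].
Intermediaries M with M before design_review: snapshot, soundcheck, triage.
Via snapshot — items with X during snapshot: soundcheck.
Via soundcheck — items with X during soundcheck: none.
Via triage — items with X during triage: none.
Union: soundcheck.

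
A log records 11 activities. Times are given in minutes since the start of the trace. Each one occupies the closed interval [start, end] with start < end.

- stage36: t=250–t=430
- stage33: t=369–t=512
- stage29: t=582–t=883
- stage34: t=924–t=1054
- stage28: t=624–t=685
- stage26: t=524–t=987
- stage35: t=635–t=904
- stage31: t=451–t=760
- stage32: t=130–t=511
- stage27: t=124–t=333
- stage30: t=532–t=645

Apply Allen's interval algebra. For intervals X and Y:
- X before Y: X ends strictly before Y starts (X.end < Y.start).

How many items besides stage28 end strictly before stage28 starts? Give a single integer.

4

Target stage28 = [t=624, t=685].
stage26 [t=524, t=987] → contains → no.
stage27 [t=124, t=333] → before → counts.
stage29 [t=582, t=883] → contains → no.
stage30 [t=532, t=645] → overlaps → no.
stage31 [t=451, t=760] → contains → no.
stage32 [t=130, t=511] → before → counts.
stage33 [t=369, t=512] → before → counts.
stage34 [t=924, t=1054] → after → no.
stage35 [t=635, t=904] → overlapped-by → no.
stage36 [t=250, t=430] → before → counts.
Total: 4.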